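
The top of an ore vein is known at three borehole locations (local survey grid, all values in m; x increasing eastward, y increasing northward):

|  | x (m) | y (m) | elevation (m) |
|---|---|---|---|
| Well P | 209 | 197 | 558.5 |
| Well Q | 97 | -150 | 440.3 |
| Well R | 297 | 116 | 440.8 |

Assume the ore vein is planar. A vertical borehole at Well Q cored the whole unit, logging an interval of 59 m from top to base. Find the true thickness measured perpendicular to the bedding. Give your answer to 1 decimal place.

42.0 m

Two edge vectors: Well P→Well Q = (-112, -347, -118.2), Well P→Well R = (88, -81, -117.7).
Normal n = (Well P→Well Q) × (Well P→Well R) = (31267.7, -23584, 39608).
So ∂z/∂x = −n_x/n_z = −0.78943 and ∂z/∂y = −n_y/n_z = 0.59544.
|∇z| = √(a²+b²) = 0.98881, so dip δ = arctan(0.98881) = 44.68°.
True thickness = vertical thickness × cos δ = 59 × cos 44.68° = 42.0 m.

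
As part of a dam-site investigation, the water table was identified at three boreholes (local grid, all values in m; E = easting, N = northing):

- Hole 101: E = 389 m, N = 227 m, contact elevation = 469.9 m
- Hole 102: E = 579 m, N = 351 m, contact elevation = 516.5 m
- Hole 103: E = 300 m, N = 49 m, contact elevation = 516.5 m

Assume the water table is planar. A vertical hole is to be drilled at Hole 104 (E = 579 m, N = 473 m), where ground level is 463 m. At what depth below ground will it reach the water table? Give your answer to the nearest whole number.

Two edge vectors: Hole 101→Hole 102 = (190, 124, 46.6), Hole 101→Hole 103 = (-89, -178, 46.6).
Normal n = (Hole 101→Hole 102) × (Hole 101→Hole 103) = (14073.2, -13001.4, -22784).
So ∂z/∂E = −n_x/n_z = 0.61768 and ∂z/∂N = −n_y/n_z = −0.57064.
Intercept c from Hole 101: 469.9 − 240.28 + 129.53 = 359.16.
At (579, 473): z_contact = 357.6 − 269.9 + 359.16 = 446.9 m.
Depth below ground = 463 − 446.9 = 16 m.

16 m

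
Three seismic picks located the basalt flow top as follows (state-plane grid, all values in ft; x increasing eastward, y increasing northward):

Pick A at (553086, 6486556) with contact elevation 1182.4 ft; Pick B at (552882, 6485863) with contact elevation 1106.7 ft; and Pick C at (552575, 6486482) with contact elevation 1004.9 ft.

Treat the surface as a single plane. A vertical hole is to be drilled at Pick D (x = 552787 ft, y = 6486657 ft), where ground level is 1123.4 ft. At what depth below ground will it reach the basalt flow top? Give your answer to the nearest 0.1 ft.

Two edge vectors: Pick A→Pick B = (-204, -693, -75.7), Pick A→Pick C = (-511, -74, -177.5).
Normal n = (Pick A→Pick B) × (Pick A→Pick C) = (117405.7, 2472.7, -339027).
So ∂z/∂x = −n_x/n_z = 0.346301917 and ∂z/∂y = −n_y/n_z = 0.007293519.
Intercept c from Pick A: 1182.4 − 191534.74 − 47309.82 = −237662.16.
At (552787, 6486657): z_contact = 191431.20 + 47310.56 − 237662.16 = 1079.59 ft.
Depth below ground = 1123.4 − 1079.59 = 43.8 ft.

43.8 ft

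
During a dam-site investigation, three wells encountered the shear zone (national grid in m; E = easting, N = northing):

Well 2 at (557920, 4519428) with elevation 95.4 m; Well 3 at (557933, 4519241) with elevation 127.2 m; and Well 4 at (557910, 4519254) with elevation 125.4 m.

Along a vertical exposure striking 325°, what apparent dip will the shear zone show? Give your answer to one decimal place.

Let the plane be z = a·E + b·N + c.
Well 3−Well 2: 13a − 187b = 31.8;  Well 4−Well 2: −10a − 174b = 30.
Solving gives a = −0.01859, b = −0.17135.
Unit vector along 325° is (sin 325°, cos 325°) = (-0.5736, 0.8192).
Slope in that direction = a·(-0.5736) + b·(0.8192) = −0.12970.
Apparent dip = arctan|0.12970| = 7.4° (true dip is 9.8°, so apparent ≤ true as expected).

7.4°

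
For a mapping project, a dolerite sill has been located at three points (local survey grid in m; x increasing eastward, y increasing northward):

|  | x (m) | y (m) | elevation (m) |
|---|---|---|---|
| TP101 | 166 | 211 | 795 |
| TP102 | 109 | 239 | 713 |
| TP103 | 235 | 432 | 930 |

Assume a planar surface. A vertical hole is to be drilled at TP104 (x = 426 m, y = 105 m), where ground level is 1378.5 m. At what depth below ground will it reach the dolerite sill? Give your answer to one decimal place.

Two edge vectors: TP101→TP102 = (-57, 28, -82), TP101→TP103 = (69, 221, 135).
Normal n = (TP101→TP102) × (TP101→TP103) = (21902, 2037, -14529).
So ∂z/∂x = −n_x/n_z = 1.50747 and ∂z/∂y = −n_y/n_z = 0.14020.
Intercept c from TP101: 795 − 250.24 − 29.58 = 515.18.
At (426, 105): z_contact = 642.18 + 14.72 + 515.18 = 1172.08 m.
Depth below ground = 1378.5 − 1172.08 = 206.4 m.

206.4 m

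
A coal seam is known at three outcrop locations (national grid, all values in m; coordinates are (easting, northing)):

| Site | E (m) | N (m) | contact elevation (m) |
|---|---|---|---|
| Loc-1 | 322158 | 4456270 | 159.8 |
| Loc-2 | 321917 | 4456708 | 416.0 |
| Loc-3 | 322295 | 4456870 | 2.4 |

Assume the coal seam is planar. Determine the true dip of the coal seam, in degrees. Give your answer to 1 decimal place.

Two edge vectors: Loc-1→Loc-2 = (-241, 438, 256.2), Loc-1→Loc-3 = (137, 600, -157.4).
Normal n = (Loc-1→Loc-2) × (Loc-1→Loc-3) = (-222661.2, -2834, -204606).
So ∂z/∂E = −n_x/n_z = −1.08824 and ∂z/∂N = −n_y/n_z = −0.01385.
Gradient magnitude |∇z| = √(a² + b²) = √(1.18427 + 0.00019) = 1.08833.
True dip = arctan(1.08833) = 47.4°, dipping toward E (azimuth ≈ 089°).

47.4°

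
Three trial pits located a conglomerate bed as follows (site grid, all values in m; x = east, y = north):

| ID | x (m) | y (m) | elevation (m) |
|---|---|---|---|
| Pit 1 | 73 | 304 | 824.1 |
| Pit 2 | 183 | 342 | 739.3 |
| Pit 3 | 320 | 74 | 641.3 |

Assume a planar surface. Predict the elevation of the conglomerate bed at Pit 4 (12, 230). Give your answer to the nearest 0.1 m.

872.4 m

Two edge vectors: Pit 1→Pit 2 = (110, 38, -84.8), Pit 1→Pit 3 = (247, -230, -182.8).
Normal n = (Pit 1→Pit 2) × (Pit 1→Pit 3) = (-26450.4, -837.6, -34686).
So ∂z/∂x = −n_x/n_z = −0.76257 and ∂z/∂y = −n_y/n_z = −0.02415.
Intercept c from Pit 1: 824.1 + 55.67 + 7.34 = 887.11.
At (12, 230): z = −9.2 − 5.6 + 887.11 = 872.4 m.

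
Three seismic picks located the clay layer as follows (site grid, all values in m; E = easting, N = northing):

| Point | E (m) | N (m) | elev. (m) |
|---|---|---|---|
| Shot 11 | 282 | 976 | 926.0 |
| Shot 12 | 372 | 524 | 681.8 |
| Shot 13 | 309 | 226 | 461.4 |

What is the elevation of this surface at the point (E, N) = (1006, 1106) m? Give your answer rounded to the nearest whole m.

1360 m

Let the plane be z = a·E + b·N + c.
Shot 12−Shot 11: 90a − 452b = −244.2;  Shot 13−Shot 11: 27a − 750b = −464.6.
Solving gives a = 0.48555, b = 0.63695.
Then c = 926 − a·282 − b·976 = 167.41.
At (1006, 1106): z = 488.5 + 704.5 + 167.41 = 1360.3 m.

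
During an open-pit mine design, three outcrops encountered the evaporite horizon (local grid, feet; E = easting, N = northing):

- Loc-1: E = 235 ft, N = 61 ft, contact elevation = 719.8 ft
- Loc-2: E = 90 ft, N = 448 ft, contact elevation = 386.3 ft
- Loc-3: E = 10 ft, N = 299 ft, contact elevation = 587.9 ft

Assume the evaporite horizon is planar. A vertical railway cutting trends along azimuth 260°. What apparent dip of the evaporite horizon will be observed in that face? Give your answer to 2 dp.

Let the plane be z = a·E + b·N + c.
Loc-2−Loc-1: −145a + 387b = −333.5;  Loc-3−Loc-1: −225a + 238b = −131.9.
Solving gives a = −0.53891, b = −1.06367.
Unit vector along 260° is (sin 260°, cos 260°) = (-0.9848, -0.1736).
Slope in that direction = a·(-0.9848) + b·(-0.1736) = 0.71543.
Apparent dip = arctan|0.71543| = 35.58° (true dip is 50.0°, so apparent ≤ true as expected).

35.58°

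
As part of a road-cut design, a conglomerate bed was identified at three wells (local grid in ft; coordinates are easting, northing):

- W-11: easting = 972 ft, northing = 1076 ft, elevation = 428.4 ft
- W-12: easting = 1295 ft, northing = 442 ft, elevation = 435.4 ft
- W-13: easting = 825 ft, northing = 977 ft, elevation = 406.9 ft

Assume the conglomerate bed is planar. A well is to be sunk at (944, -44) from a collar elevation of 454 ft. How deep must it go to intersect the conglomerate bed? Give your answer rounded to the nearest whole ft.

Let the plane be z = a·easting + b·northing + c.
W-12−W-11: 323a − 634b = 7;  W-13−W-11: −147a − 99b = −21.5.
Solving gives a = 0.11443, b = 0.04726.
Then c = 428.4 − a·972 − b·1076 = 266.32.
At (944, -44): z_contact = 108.0 − 2.1 + 266.32 = 372.3 ft.
Depth below ground = 454 − 372.3 = 82 ft.

82 ft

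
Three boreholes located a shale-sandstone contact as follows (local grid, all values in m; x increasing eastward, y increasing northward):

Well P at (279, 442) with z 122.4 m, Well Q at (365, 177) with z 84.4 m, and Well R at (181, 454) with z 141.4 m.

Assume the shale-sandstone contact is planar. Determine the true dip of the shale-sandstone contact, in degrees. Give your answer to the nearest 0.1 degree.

11.4°

Let the plane be z = a·x + b·y + c.
Well Q−Well P: 86a − 265b = −38;  Well R−Well P: −98a + 12b = 19.
Solving gives a = −0.18362, b = 0.08381.
Gradient magnitude |∇z| = √(a² + b²) = √(0.03371 + 0.00702) = 0.20184.
True dip = arctan(0.20184) = 11.4°, dipping toward ESE (azimuth ≈ 115°).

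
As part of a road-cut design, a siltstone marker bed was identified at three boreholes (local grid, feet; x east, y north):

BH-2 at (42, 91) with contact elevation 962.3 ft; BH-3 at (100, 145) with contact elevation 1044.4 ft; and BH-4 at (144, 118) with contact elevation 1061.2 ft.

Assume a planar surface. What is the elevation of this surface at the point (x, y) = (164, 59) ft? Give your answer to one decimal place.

Let the plane be z = a·x + b·y + c.
BH-3−BH-2: 58a + 54b = 82.1;  BH-4−BH-2: 102a + 27b = 98.9.
Solving gives a = 0.79247, b = 0.66920.
Then c = 962.3 − a·42 − b·91 = 868.12.
At (164, 59): z = 130.0 + 39.5 + 868.12 = 1037.6 ft.

1037.6 ft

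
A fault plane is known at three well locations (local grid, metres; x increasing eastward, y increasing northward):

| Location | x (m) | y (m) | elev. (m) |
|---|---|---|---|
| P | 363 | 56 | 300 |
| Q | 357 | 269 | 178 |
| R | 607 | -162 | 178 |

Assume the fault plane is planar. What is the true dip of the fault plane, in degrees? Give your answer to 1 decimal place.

Let the plane be z = a·x + b·y + c.
Q−P: −6a + 213b = −122;  R−P: 244a − 218b = −122.
Solving gives a = −1.03786, b = −0.60201.
Gradient magnitude |∇z| = √(a² + b²) = √(1.07715 + 0.36241) = 1.19982.
True dip = arctan(1.19982) = 50.2°, dipping toward ENE (azimuth ≈ 060°).

50.2°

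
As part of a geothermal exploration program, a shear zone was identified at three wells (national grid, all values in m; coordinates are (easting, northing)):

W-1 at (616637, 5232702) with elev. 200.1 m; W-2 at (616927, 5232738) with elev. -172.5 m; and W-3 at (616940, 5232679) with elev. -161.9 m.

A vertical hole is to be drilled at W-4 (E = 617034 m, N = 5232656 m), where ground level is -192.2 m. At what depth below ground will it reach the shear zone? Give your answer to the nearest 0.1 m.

74.9 m

Let the plane be z = a·E + b·N + c.
W-2−W-1: 290a + 36b = −372.6;  W-3−W-1: 303a − 23b = −362.
Solving gives a = −1.228911139, b = −0.450438048.
Then c = 200.1 − a·616637 − b·5232702 = 3115000.25.
At (617034, 5232656): z_contact = −758279.96 − 2356987.35 + 3115000.25 = -267.06 m.
Depth below ground = -192.2 − (-267.06) = 74.9 m.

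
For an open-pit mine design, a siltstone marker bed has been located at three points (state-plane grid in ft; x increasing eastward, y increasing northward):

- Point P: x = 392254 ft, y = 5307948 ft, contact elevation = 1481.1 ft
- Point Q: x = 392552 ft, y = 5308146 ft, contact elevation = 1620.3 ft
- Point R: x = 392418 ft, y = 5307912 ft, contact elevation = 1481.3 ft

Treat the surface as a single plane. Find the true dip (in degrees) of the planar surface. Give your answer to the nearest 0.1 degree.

Two edge vectors: Point P→Point Q = (298, 198, 139.2), Point P→Point R = (164, -36, 0.2).
Normal n = (Point P→Point Q) × (Point P→Point R) = (5050.8, 22769.2, -43200).
So ∂z/∂x = −n_x/n_z = 0.11692 and ∂z/∂y = −n_y/n_z = 0.52706.
Gradient magnitude |∇z| = √(a² + b²) = √(0.01367 + 0.27780) = 0.53988.
True dip = arctan(0.53988) = 28.4°, dipping toward SSW (azimuth ≈ 193°).

28.4°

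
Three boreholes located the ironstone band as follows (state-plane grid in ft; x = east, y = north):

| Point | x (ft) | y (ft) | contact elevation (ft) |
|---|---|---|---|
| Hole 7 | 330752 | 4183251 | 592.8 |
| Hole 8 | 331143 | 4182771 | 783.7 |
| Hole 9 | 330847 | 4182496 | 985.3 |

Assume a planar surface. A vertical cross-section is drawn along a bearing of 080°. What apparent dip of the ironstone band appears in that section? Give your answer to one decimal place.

Two edge vectors: Hole 7→Hole 8 = (391, -480, 190.9), Hole 7→Hole 9 = (95, -755, 392.5).
Normal n = (Hole 7→Hole 8) × (Hole 7→Hole 9) = (-44270.5, -135332, -249605).
So ∂z/∂x = −n_x/n_z = −0.17736 and ∂z/∂y = −n_y/n_z = −0.54218.
Unit vector along 080° is (sin 80°, cos 80°) = (0.9848, 0.1736).
Slope in that direction = a·(0.9848) + b·(0.1736) = −0.26882.
Apparent dip = arctan|0.26882| = 15.0° (true dip is 29.7°, so apparent ≤ true as expected).

15.0°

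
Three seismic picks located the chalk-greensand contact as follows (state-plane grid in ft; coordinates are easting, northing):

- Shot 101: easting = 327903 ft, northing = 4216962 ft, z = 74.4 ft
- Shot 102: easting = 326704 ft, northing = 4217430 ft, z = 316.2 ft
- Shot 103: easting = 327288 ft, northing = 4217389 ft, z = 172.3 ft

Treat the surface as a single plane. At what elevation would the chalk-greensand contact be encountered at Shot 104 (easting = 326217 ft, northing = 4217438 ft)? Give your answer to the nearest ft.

Two edge vectors: Shot 101→Shot 102 = (-1199, 468, 241.8), Shot 101→Shot 103 = (-615, 427, 97.9).
Normal n = (Shot 101→Shot 102) × (Shot 101→Shot 103) = (-57431.4, -31324.9, -224153).
So ∂z/∂easting = −n_x/n_z = −0.25621517 and ∂z/∂northing = −n_y/n_z = −0.13974785.
Intercept c from Shot 101: 74.4 + 84013.72 + 589311.38 = 673399.50.
At (326217, 4217438): z = −83581.7 − 589377.9 + 673399.50 = 439.9 ft.

440 ft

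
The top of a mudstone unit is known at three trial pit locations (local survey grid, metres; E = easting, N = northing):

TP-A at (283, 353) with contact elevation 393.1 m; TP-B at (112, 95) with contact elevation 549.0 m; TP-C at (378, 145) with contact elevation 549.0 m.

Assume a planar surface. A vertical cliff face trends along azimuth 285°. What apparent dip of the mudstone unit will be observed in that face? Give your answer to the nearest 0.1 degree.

Two edge vectors: TP-A→TP-B = (-171, -258, 155.9), TP-A→TP-C = (95, -208, 155.9).
Normal n = (TP-A→TP-B) × (TP-A→TP-C) = (-7795, 41469.4, 60078).
So ∂z/∂E = −n_x/n_z = 0.12975 and ∂z/∂N = −n_y/n_z = −0.69026.
Unit vector along 285° is (sin 285°, cos 285°) = (-0.9659, 0.2588).
Slope in that direction = a·(-0.9659) + b·(0.2588) = −0.30398.
Apparent dip = arctan|0.30398| = 16.9° (true dip is 35.1°, so apparent ≤ true as expected).

16.9°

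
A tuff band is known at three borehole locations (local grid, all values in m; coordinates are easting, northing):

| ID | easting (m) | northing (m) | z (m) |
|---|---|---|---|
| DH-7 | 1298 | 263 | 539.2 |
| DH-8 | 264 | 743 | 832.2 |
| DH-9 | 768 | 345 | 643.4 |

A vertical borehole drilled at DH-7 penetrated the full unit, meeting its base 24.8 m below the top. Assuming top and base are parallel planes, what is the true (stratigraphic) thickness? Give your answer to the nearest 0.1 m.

23.6 m

Let the plane be z = a·easting + b·northing + c.
DH-8−DH-7: −1034a + 480b = 293;  DH-9−DH-7: −530a + 82b = 104.2.
Solving gives a = −0.15323, b = 0.28033.
|∇z| = √(a²+b²) = 0.31948, so dip δ = arctan(0.31948) = 17.72°.
True thickness = vertical thickness × cos δ = 24.8 × cos 17.72° = 23.6 m.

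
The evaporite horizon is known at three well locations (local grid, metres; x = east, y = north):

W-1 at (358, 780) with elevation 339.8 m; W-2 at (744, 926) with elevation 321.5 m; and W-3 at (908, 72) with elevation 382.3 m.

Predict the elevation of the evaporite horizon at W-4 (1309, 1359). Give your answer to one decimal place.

Let the plane be z = a·x + b·y + c.
W-2−W-1: 386a + 146b = −18.3;  W-3−W-1: 550a − 708b = 42.5.
Solving gives a = −0.019094, b = −0.074861.
Then c = 339.8 − a·358 − b·780 = 405.03.
At (1309, 1359): z = −25.0 − 101.7 + 405.03 = 278.3 m.

278.3 m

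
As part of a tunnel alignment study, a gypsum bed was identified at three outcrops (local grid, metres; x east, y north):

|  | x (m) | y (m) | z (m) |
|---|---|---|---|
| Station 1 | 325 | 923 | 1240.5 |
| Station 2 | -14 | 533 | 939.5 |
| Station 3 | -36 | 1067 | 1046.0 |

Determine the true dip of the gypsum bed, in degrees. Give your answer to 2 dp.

Let the plane be z = a·x + b·y + c.
Station 2−Station 1: −339a − 390b = −301;  Station 3−Station 1: −361a + 144b = −194.5.
Solving gives a = 0.62867, b = 0.22534.
Gradient magnitude |∇z| = √(a² + b²) = √(0.39522 + 0.05078) = 0.66783.
True dip = arctan(0.66783) = 33.74°, dipping toward WSW (azimuth ≈ 250°).

33.74°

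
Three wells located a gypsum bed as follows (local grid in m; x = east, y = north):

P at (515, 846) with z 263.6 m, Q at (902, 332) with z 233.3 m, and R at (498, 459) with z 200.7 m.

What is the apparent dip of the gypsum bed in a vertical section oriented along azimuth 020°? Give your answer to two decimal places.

10.86°

Let the plane be z = a·x + b·y + c.
Q−P: 387a − 514b = −30.3;  R−P: −17a − 387b = −62.9.
Solving gives a = 0.12999, b = 0.15682.
Unit vector along 020° is (sin 20°, cos 20°) = (0.3420, 0.9397).
Slope in that direction = a·(0.3420) + b·(0.9397) = 0.19182.
Apparent dip = arctan|0.19182| = 10.86° (true dip is 11.5°, so apparent ≤ true as expected).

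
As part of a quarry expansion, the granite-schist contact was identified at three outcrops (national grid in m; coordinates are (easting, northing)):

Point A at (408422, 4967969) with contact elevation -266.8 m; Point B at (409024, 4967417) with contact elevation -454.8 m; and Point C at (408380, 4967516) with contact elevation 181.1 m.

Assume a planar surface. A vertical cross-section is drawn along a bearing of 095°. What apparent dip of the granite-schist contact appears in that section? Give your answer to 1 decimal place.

46.2°

Let the plane be z = a·E + b·N + c.
Point B−Point A: 602a − 552b = −188;  Point C−Point A: −42a − 453b = 447.9.
Solving gives a = −1.12341, b = −0.88458.
Unit vector along 095° is (sin 95°, cos 95°) = (0.9962, -0.0872).
Slope in that direction = a·(0.9962) + b·(-0.0872) = −1.04204.
Apparent dip = arctan|1.04204| = 46.2° (true dip is 55.0°, so apparent ≤ true as expected).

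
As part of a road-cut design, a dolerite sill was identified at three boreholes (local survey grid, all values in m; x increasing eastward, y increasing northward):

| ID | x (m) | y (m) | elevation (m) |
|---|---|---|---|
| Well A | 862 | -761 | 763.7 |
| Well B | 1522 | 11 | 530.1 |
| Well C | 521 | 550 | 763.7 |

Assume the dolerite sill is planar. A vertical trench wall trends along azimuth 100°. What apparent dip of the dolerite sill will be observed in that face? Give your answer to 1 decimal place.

14.3°

Let the plane be z = a·x + b·y + c.
Well B−Well A: 660a + 772b = −233.6;  Well C−Well A: −341a + 1311b = 0.
Solving gives a = −0.27137, b = −0.07059.
Unit vector along 100° is (sin 100°, cos 100°) = (0.9848, -0.1736).
Slope in that direction = a·(0.9848) + b·(-0.1736) = −0.25499.
Apparent dip = arctan|0.25499| = 14.3° (true dip is 15.7°, so apparent ≤ true as expected).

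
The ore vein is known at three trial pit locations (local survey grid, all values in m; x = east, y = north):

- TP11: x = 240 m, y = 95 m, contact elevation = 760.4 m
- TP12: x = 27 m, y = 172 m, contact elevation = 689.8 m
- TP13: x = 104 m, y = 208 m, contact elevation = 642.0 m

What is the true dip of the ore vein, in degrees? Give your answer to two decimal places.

49.03°

Let the plane be z = a·x + b·y + c.
TP12−TP11: −213a + 77b = −70.6;  TP13−TP11: −136a + 113b = −118.4.
Solving gives a = −0.08377, b = −1.14861.
Gradient magnitude |∇z| = √(a² + b²) = √(0.00702 + 1.31930) = 1.15166.
True dip = arctan(1.15166) = 49.03°, dipping toward N (azimuth ≈ 004°).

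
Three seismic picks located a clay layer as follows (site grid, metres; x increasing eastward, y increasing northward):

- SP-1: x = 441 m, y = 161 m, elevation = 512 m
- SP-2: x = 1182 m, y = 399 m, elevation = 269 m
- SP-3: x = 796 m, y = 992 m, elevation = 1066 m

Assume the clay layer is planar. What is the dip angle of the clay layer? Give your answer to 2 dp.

48.40°

Two edge vectors: SP-1→SP-2 = (741, 238, -243), SP-1→SP-3 = (355, 831, 554).
Normal n = (SP-1→SP-2) × (SP-1→SP-3) = (333785, -496779, 531281).
So ∂z/∂x = −n_x/n_z = −0.62826 and ∂z/∂y = −n_y/n_z = 0.93506.
Gradient magnitude |∇z| = √(a² + b²) = √(0.39472 + 0.87434) = 1.12652.
True dip = arctan(1.12652) = 48.40°, dipping toward SE (azimuth ≈ 146°).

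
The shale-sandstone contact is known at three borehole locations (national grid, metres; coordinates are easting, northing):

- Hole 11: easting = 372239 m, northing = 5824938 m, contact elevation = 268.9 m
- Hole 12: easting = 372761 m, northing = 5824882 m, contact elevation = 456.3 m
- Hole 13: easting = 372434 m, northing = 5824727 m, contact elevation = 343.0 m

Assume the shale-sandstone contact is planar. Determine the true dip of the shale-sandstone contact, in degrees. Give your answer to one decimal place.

Let the plane be z = a·easting + b·northing + c.
Hole 12−Hole 11: 522a − 56b = 187.4;  Hole 13−Hole 11: 195a − 211b = 74.1.
Solving gives a = 0.35669, b = −0.02154.
Gradient magnitude |∇z| = √(a² + b²) = √(0.12723 + 0.00046) = 0.35734.
True dip = arctan(0.35734) = 19.7°, dipping toward W (azimuth ≈ 273°).

19.7°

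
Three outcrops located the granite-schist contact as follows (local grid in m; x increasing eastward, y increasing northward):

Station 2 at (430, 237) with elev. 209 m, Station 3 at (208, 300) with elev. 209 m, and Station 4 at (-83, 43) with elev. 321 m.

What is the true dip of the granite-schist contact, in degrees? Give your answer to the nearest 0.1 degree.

Two edge vectors: Station 2→Station 3 = (-222, 63, 0), Station 2→Station 4 = (-513, -194, 112).
Normal n = (Station 2→Station 3) × (Station 2→Station 4) = (7056, 24864, 75387).
So ∂z/∂x = −n_x/n_z = −0.09360 and ∂z/∂y = −n_y/n_z = −0.32982.
Gradient magnitude |∇z| = √(a² + b²) = √(0.00876 + 0.10878) = 0.34284.
True dip = arctan(0.34284) = 18.9°, dipping toward NNE (azimuth ≈ 016°).

18.9°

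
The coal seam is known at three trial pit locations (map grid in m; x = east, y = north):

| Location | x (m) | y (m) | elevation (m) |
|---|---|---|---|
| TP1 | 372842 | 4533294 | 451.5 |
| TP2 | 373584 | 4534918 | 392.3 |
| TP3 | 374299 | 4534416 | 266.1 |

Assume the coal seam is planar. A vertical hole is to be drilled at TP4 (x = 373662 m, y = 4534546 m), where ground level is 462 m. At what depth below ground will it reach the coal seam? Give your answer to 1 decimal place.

94.1 m

Two edge vectors: TP1→TP2 = (742, 1624, -59.2), TP1→TP3 = (1457, 1122, -185.4).
Normal n = (TP1→TP2) × (TP1→TP3) = (-234667.2, 51312.4, -1533644).
So ∂z/∂x = −n_x/n_z = −0.153012824 and ∂z/∂y = −n_y/n_z = 0.033457830.
Intercept c from TP1: 451.5 + 57049.61 − 151674.18 = −94173.07.
At (373662, 4534546): z_contact = −57175.08 + 151716.07 − 94173.07 = 367.92 m.
Depth below ground = 462 − 367.92 = 94.1 m.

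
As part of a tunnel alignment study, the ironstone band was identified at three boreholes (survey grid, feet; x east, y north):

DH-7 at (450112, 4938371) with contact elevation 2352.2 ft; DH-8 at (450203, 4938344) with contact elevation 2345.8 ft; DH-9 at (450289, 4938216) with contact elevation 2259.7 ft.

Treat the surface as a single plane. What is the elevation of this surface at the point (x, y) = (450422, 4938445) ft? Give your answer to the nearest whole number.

2460 ft

Two edge vectors: DH-7→DH-8 = (91, -27, -6.4), DH-7→DH-9 = (177, -155, -92.5).
Normal n = (DH-7→DH-8) × (DH-7→DH-9) = (1505.5, 7284.7, -9326).
So ∂z/∂x = −n_x/n_z = 0.16143041 and ∂z/∂y = −n_y/n_z = 0.78111731.
Intercept c from DH-7: 2352.2 − 72661.76 − 3857447.05 = −3927756.62.
At (450422, 4938445): z = 72711.8 + 3857504.9 − 3927756.62 = 2460.0 ft.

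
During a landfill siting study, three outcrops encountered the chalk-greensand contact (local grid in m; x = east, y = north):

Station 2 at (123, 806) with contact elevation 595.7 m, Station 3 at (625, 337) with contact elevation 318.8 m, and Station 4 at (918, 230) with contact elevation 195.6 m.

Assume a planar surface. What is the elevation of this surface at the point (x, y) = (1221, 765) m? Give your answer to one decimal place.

Let the plane be z = a·x + b·y + c.
Station 3−Station 2: 502a − 469b = −276.9;  Station 4−Station 2: 795a − 576b = −400.1.
Solving gives a = −0.336338, b = 0.230402.
Then c = 595.7 − a·123 − b·806 = 451.37.
At (1221, 765): z = −410.7 + 176.3 + 451.37 = 217.0 m.

217.0 m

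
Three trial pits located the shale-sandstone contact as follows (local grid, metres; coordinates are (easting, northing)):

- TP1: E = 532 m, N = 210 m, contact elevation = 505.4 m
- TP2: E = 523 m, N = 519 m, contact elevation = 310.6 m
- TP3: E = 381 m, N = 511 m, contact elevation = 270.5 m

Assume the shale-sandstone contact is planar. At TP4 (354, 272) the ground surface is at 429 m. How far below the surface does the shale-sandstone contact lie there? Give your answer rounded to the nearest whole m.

Let the plane be z = a·E + b·N + c.
TP2−TP1: −9a + 309b = −194.8;  TP3−TP1: −151a + 301b = −234.9.
Solving gives a = 0.31739, b = −0.62118.
Then c = 505.4 − a·532 − b·210 = 467.00.
At (354, 272): z_contact = 112.4 − 169.0 + 467.00 = 410.4 m.
Depth below ground = 429 − 410.4 = 19 m.

19 m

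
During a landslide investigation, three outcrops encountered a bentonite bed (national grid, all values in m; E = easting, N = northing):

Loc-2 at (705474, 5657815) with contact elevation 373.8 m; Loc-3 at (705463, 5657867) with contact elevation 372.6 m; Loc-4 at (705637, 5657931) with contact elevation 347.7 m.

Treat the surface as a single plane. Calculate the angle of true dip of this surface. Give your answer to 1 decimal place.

7.7°

Let the plane be z = a·E + b·N + c.
Loc-3−Loc-2: −11a + 52b = −1.2;  Loc-4−Loc-2: 163a + 116b = −26.1.
Solving gives a = −0.12490, b = −0.04950.
Gradient magnitude |∇z| = √(a² + b²) = √(0.01560 + 0.00245) = 0.13435.
True dip = arctan(0.13435) = 7.7°, dipping toward ENE (azimuth ≈ 068°).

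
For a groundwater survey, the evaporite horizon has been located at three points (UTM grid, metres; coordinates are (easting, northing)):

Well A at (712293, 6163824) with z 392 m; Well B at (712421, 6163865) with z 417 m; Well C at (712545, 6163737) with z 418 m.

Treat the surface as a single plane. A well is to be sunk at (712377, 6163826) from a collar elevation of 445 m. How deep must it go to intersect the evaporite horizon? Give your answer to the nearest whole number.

40 m

Let the plane be z = a·E + b·N + c.
Well B−Well A: 128a + 41b = 25;  Well C−Well A: 252a − 87b = 26.
Solving gives a = 0.15096888, b = 0.13843861.
Then c = 392 − a·712293 − b·6163824 = −960453.28.
At (712377, 6163826): z_contact = 107546.8 + 853311.5 − 960453.28 = 405.0 m.
Depth below ground = 445 − 405.0 = 40 m.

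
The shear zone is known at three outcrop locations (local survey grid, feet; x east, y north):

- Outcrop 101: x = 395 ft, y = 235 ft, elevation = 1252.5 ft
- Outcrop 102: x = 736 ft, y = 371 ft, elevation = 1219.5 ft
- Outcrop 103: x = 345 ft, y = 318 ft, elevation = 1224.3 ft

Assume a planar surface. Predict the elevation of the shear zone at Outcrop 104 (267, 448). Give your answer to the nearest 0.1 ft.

Two edge vectors: Outcrop 101→Outcrop 102 = (341, 136, -33), Outcrop 101→Outcrop 103 = (-50, 83, -28.2).
Normal n = (Outcrop 101→Outcrop 102) × (Outcrop 101→Outcrop 103) = (-1096.2, 11266.2, 35103).
So ∂z/∂x = −n_x/n_z = 0.03123 and ∂z/∂y = −n_y/n_z = −0.32095.
Intercept c from Outcrop 101: 1252.5 − 12.34 + 75.42 = 1315.59.
At (267, 448): z = 8.3 − 143.8 + 1315.59 = 1180.1 ft.

1180.1 ft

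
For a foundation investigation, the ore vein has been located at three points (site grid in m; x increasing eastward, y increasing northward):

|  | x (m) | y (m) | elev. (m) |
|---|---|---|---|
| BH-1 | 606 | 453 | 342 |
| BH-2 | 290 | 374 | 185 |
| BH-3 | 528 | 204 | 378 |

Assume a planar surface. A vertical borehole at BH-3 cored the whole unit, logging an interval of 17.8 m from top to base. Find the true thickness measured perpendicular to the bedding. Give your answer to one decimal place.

14.8 m

Two edge vectors: BH-1→BH-2 = (-316, -79, -157), BH-1→BH-3 = (-78, -249, 36).
Normal n = (BH-1→BH-2) × (BH-1→BH-3) = (-41937, 23622, 72522).
So ∂z/∂x = −n_x/n_z = 0.57827 and ∂z/∂y = −n_y/n_z = −0.32572.
|∇z| = √(a²+b²) = 0.66369, so dip δ = arctan(0.66369) = 33.57°.
True thickness = vertical thickness × cos δ = 17.8 × cos 33.57° = 14.8 m.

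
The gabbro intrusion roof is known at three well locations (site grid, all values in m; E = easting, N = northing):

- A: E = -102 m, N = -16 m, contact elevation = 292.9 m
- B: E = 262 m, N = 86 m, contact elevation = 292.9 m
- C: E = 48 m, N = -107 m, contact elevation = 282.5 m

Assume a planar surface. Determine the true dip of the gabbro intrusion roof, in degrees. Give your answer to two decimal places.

4.64°

Two edge vectors: A→B = (364, 102, 0), A→C = (150, -91, -10.4).
Normal n = (A→B) × (A→C) = (-1060.8, 3785.6, -48424).
So ∂z/∂E = −n_x/n_z = −0.02191 and ∂z/∂N = −n_y/n_z = 0.07818.
Gradient magnitude |∇z| = √(a² + b²) = √(0.00048 + 0.00611) = 0.08119.
True dip = arctan(0.08119) = 4.64°, dipping toward SSE (azimuth ≈ 164°).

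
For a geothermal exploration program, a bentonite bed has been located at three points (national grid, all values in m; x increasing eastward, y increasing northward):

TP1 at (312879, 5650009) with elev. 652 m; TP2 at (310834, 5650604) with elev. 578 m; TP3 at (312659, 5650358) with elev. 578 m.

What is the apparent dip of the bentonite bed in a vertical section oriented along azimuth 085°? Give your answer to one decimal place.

2.9°

Let the plane be z = a·x + b·y + c.
TP2−TP1: −2045a + 595b = −74;  TP3−TP1: −220a + 349b = −74.
Solving gives a = −0.03124, b = −0.23172.
Unit vector along 085° is (sin 85°, cos 85°) = (0.9962, 0.0872).
Slope in that direction = a·(0.9962) + b·(0.0872) = −0.05131.
Apparent dip = arctan|0.05131| = 2.9° (true dip is 13.2°, so apparent ≤ true as expected).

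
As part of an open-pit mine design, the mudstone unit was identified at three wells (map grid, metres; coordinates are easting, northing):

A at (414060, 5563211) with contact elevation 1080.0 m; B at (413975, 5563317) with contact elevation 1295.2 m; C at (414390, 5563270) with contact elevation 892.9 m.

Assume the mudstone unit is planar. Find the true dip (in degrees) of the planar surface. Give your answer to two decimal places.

Let the plane be z = a·easting + b·northing + c.
B−A: −85a + 106b = 215.2;  C−A: 330a + 59b = −187.1.
Solving gives a = −0.81334, b = 1.37798.
Gradient magnitude |∇z| = √(a² + b²) = √(0.66152 + 1.89884) = 1.60011.
True dip = arctan(1.60011) = 58.00°, dipping toward SSE (azimuth ≈ 149°).

58.00°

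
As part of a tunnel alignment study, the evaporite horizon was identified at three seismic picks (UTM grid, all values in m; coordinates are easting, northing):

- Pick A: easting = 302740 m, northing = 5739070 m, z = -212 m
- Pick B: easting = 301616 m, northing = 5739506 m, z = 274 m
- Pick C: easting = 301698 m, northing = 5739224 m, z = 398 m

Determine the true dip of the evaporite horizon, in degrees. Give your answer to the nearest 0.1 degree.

43.0°

Two edge vectors: Pick A→Pick B = (-1124, 436, 486), Pick A→Pick C = (-1042, 154, 610).
Normal n = (Pick A→Pick B) × (Pick A→Pick C) = (191116, 179228, 281216).
So ∂z/∂easting = −n_x/n_z = −0.67961 and ∂z/∂northing = −n_y/n_z = −0.63733.
Gradient magnitude |∇z| = √(a² + b²) = √(0.46186 + 0.40619) = 0.93170.
True dip = arctan(0.93170) = 43.0°, dipping toward NE (azimuth ≈ 047°).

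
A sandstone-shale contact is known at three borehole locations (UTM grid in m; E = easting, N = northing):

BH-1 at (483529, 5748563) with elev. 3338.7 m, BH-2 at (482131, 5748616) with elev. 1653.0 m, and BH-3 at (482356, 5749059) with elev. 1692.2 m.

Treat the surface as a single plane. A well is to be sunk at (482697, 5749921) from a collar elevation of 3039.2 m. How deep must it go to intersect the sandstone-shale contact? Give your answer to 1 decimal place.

1385.6 m

Let the plane be z = a·E + b·N + c.
BH-2−BH-1: −1398a + 53b = −1685.7;  BH-3−BH-1: −1173a + 496b = −1646.5.
Solving gives a = 1.186306138, b = −0.514038106.
Then c = 3338.7 − a·483529 − b·5748563 = 2384705.72.
At (482697, 5749921): z_contact = 572626.41 − 2955678.50 + 2384705.72 = 1653.63 m.
Depth below ground = 3039.2 − 1653.63 = 1385.6 m.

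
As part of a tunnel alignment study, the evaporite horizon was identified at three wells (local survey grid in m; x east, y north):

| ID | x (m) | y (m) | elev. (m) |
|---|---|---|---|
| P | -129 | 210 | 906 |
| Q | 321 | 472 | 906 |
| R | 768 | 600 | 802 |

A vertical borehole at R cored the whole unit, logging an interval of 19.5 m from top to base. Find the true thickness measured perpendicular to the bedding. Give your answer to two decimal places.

Two edge vectors: P→Q = (450, 262, 0), P→R = (897, 390, -104).
Normal n = (P→Q) × (P→R) = (-27248, 46800, -59514).
So ∂z/∂x = −n_x/n_z = −0.45784 and ∂z/∂y = −n_y/n_z = 0.78637.
|∇z| = √(a²+b²) = 0.90994, so dip δ = arctan(0.90994) = 42.30°.
True thickness = vertical thickness × cos δ = 19.5 × cos 42.30° = 14.42 m.

14.42 m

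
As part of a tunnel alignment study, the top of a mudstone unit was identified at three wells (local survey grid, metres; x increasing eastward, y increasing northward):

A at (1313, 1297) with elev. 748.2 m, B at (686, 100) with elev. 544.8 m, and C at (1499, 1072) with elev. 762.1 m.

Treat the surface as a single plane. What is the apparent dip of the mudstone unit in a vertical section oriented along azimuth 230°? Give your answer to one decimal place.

Let the plane be z = a·x + b·y + c.
B−A: −627a − 1197b = −203.4;  C−A: 186a − 225b = 13.9.
Solving gives a = 0.17157, b = 0.08005.
Unit vector along 230° is (sin 230°, cos 230°) = (-0.7660, -0.6428).
Slope in that direction = a·(-0.7660) + b·(-0.6428) = −0.18289.
Apparent dip = arctan|0.18289| = 10.4° (true dip is 10.7°, so apparent ≤ true as expected).

10.4°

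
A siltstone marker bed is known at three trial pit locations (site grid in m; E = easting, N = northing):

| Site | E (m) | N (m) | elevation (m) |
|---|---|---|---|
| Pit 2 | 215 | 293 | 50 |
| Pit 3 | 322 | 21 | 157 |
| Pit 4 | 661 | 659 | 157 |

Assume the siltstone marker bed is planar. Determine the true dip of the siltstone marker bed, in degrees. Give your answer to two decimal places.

Let the plane be z = a·E + b·N + c.
Pit 3−Pit 2: 107a − 272b = 107;  Pit 4−Pit 2: 446a + 366b = 107.
Solving gives a = 0.42540, b = −0.22604.
Gradient magnitude |∇z| = √(a² + b²) = √(0.18097 + 0.05109) = 0.48173.
True dip = arctan(0.48173) = 25.72°, dipping toward WNW (azimuth ≈ 298°).

25.72°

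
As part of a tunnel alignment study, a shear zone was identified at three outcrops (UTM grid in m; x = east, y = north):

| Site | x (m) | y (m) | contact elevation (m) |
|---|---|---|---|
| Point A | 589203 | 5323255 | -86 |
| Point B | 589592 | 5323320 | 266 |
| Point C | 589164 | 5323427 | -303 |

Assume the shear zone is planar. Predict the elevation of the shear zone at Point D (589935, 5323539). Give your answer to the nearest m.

412 m

Let the plane be z = a·x + b·y + c.
Point B−Point A: 389a + 65b = 352;  Point C−Point A: −39a + 172b = −217.
Solving gives a = 1.07496796, b = −1.01788517.
Then c = -86 − a·589203 − b·5323255 = 4785001.98.
At (589935, 5323539): z = 634161.2 − 5418751.4 + 4785001.98 = 411.8 m.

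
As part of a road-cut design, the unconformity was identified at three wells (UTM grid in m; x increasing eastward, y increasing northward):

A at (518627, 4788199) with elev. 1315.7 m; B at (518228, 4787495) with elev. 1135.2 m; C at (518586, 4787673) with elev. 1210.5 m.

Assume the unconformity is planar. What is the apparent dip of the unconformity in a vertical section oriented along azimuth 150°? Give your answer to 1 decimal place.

6.1°

Let the plane be z = a·x + b·y + c.
B−A: −399a − 704b = −180.5;  C−A: −41a − 526b = −105.2.
Solving gives a = 0.11536, b = 0.19101.
Unit vector along 150° is (sin 150°, cos 150°) = (0.5000, -0.8660).
Slope in that direction = a·(0.5000) + b·(-0.8660) = −0.10774.
Apparent dip = arctan|0.10774| = 6.1° (true dip is 12.6°, so apparent ≤ true as expected).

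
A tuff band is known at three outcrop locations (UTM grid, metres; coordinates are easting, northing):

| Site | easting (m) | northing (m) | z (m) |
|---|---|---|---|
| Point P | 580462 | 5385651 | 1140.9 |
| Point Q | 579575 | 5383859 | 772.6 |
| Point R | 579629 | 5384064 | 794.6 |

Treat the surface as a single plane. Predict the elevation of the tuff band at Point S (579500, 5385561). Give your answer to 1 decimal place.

Let the plane be z = a·easting + b·northing + c.
Point Q−Point P: −887a − 1792b = −368.3;  Point R−Point P: −833a − 1587b = −346.3.
Solving gives a = 0.424106880, b = −0.004398886.
Then c = 1140.9 − a·580462 − b·5385651 = −221346.17.
At (579500, 5385561): z = 245769.9 − 23690.5 − 221346.17 = 733.3 m.

733.3 m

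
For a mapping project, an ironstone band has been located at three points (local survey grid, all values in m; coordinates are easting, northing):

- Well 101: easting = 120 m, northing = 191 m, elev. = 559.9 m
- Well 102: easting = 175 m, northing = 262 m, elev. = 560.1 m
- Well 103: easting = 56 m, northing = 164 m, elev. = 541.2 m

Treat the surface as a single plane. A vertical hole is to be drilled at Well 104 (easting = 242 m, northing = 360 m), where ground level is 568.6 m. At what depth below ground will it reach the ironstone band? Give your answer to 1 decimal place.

12.1 m

Two edge vectors: Well 101→Well 102 = (55, 71, 0.2), Well 101→Well 103 = (-64, -27, -18.7).
Normal n = (Well 101→Well 102) × (Well 101→Well 103) = (-1322.3, 1015.7, 3059).
So ∂z/∂easting = −n_x/n_z = 0.43227 and ∂z/∂northing = −n_y/n_z = −0.33204.
Intercept c from Well 101: 559.9 − 51.87 + 63.42 = 571.45.
At (242, 360): z_contact = 104.61 − 119.53 + 571.45 = 556.52 m.
Depth below ground = 568.6 − 556.52 = 12.1 m.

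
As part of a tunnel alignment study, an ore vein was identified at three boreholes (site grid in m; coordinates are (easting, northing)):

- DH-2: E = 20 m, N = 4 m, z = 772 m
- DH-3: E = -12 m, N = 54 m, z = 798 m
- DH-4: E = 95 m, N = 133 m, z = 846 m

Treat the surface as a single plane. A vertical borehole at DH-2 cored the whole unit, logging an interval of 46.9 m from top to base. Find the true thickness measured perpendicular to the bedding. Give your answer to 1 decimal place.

41.1 m

Let the plane be z = a·E + b·N + c.
DH-3−DH-2: −32a + 50b = 26;  DH-4−DH-2: 75a + 129b = 74.
Solving gives a = 0.04392, b = 0.54811.
|∇z| = √(a²+b²) = 0.54987, so dip δ = arctan(0.54987) = 28.80°.
True thickness = vertical thickness × cos δ = 46.9 × cos 28.80° = 41.1 m.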